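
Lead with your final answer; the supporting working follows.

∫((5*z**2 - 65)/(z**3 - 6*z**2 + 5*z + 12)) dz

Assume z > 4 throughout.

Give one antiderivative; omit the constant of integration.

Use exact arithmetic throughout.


The answer is 3*log(z - 4) + 5*log(z - 3) - 3*log(z + 1).
Step 1. Decompose ∫((5*z**2 - 65)/(z**3 - 6*z**2 + 5*z + 12)) dz by partial fractions, (5*z**2 - 65)/(z**3 - 6*z**2 + 5*z + 12) = -3/(z + 1) + 5/(z - 3) + 3/(z - 4): now ∫(3/(z - 4)) dz + ∫(5/(z - 3)) dz + ∫(-3/(z + 1)) dz.
Step 2. Evaluate the standard form [assuming z > -1]: now -3*log(z + 1) + ∫(3/(z - 4)) dz + ∫(5/(z - 3)) dz.
Step 3. Evaluate the standard form [assuming z > 3]: now 5*log(z - 3) - 3*log(z + 1) + ∫(3/(z - 4)) dz.
Step 4. Evaluate the standard form [assuming z > 4]: now 3*log(z - 4) + 5*log(z - 3) - 3*log(z + 1).
Answer: 3*log(z - 4) + 5*log(z - 3) - 3*log(z + 1).


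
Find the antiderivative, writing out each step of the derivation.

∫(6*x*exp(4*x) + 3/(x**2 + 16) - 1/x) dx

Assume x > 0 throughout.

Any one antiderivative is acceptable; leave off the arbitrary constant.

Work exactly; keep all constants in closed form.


Step 1. Rewrite: now ∫(-1/x) dx + ∫(6*x*exp(4*x)) dx + ∫(3/(x**2 + 16)) dx.
Step 2. Evaluate the standard form: now 3*atan(x/4)/4 + ∫(-1/x) dx + ∫(6*x*exp(4*x)) dx.
Step 3. Evaluate the standard form [assuming x > 0]: now -log(x) + 3*atan(x/4)/4 + ∫(6*x*exp(4*x)) dx.
Step 4. Integrate ∫(6*x*exp(4*x)) dx by parts with u = x, dv = (6*exp(4*x)) dx, so v = 3*exp(4*x)/2: now 3*x*exp(4*x)/2 - log(x) + 3*atan(x/4)/4 + ∫(-3*exp(4*x)/2) dx.
Step 5. Evaluate the standard form: now 3*x*exp(4*x)/2 - 3*exp(4*x)/8 - log(x) + 3*atan(x/4)/4.
Answer: 3*x*exp(4*x)/2 - 3*exp(4*x)/8 - log(x) + 3*atan(x/4)/4.


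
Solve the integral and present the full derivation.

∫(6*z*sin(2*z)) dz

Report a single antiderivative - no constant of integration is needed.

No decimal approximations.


Step 1. Integrate ∫(6*z*sin(2*z)) dz by parts with u = z, dv = (6*sin(2*z)) dz, so v = -3*cos(2*z): now -3*z*cos(2*z) + ∫(3*cos(2*z)) dz.
Step 2. Evaluate the standard form: now -3*z*cos(2*z) + 3*sin(2*z)/2.
Answer: -3*z*cos(2*z) + 3*sin(2*z)/2.


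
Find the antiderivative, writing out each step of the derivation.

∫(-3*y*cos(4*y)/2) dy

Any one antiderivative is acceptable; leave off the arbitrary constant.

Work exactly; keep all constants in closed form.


Step 1. Integrate ∫(-3*y*cos(4*y)/2) dy by parts with u = y, dv = (-3*cos(4*y)/2) dy, so v = -3*sin(4*y)/8: now -3*y*sin(4*y)/8 + ∫(3*sin(4*y)/8) dy.
Step 2. Evaluate the standard form: now -3*y*sin(4*y)/8 - 3*cos(4*y)/32.
Answer: -3*y*sin(4*y)/8 - 3*cos(4*y)/32.


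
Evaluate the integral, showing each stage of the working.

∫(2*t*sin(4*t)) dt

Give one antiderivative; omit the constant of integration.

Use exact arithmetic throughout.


Step 1. Integrate ∫(2*t*sin(4*t)) dt by parts with u = t, dv = (2*sin(4*t)) dt, so v = -cos(4*t)/2: now -t*cos(4*t)/2 + ∫(cos(4*t)/2) dt.
Step 2. Evaluate the standard form: now -t*cos(4*t)/2 + sin(4*t)/8.
Answer: -t*cos(4*t)/2 + sin(4*t)/8.


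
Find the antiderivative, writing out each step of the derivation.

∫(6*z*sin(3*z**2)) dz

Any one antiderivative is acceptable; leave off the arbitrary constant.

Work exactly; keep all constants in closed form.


Step 1. Substitute u = z**2, turning ∫(6*z*sin(3*z**2)) dz into ∫(3*sin(3*u)) du: now ∫(3*sin(3*u)) du.
Step 2. Evaluate the standard form: now -cos(3*u).
Step 3. Substitute back u = z**2: now -cos(3*z**2).
Answer: -cos(3*z**2).


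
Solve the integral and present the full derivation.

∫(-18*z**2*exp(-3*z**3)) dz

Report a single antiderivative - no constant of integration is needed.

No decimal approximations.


Step 1. Substitute u = z**3, turning ∫(-18*z**2*exp(-3*z**3)) dz into ∫(-6*exp(-3*u)) du: now ∫(-6*exp(-3*u)) du.
Step 2. Evaluate the standard form: now 2*exp(-3*u).
Step 3. Substitute back u = z**3: now 2*exp(-3*z**3).
Answer: 2*exp(-3*z**3).


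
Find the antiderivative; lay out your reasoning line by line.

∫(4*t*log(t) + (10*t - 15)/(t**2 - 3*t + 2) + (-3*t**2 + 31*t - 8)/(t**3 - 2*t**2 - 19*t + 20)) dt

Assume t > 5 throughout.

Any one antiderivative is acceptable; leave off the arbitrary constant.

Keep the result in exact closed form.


Step 1. Rewrite: now ∫(4*t*log(t)) dt + ∫((10*t - 15)/(t**2 - 3*t + 2)) dt + ∫((-3*t**2 + 31*t - 8)/(t**3 - 2*t**2 - 19*t + 20)) dt.
Step 2. Decompose ∫((-3*t**2 + 31*t - 8)/(t**3 - 2*t**2 - 19*t + 20)) dt by partial fractions, (-3*t**2 + 31*t - 8)/(t**3 - 2*t**2 - 19*t + 20) = -4/(t + 4) - 1/(t - 1) + 2/(t - 5): now ∫(4*t*log(t)) dt + ∫((10*t - 15)/(t**2 - 3*t + 2)) dt + ∫(2/(t - 5)) dt + ∫(-1/(t - 1)) dt + ∫(-4/(t + 4)) dt.
Step 3. Evaluate the standard form [assuming t > 5]: now 2*log(t - 5) + ∫(4*t*log(t)) dt + ∫((10*t - 15)/(t**2 - 3*t + 2)) dt + ∫(-1/(t - 1)) dt + ∫(-4/(t + 4)) dt.
Step 4. Evaluate the standard form [assuming t > -4]: now 2*log(t - 5) - 4*log(t + 4) + ∫(4*t*log(t)) dt + ∫((10*t - 15)/(t**2 - 3*t + 2)) dt + ∫(-1/(t - 1)) dt.
Step 5. Evaluate the standard form [assuming t > 1]: now 2*log(t - 5) - log(t - 1) - 4*log(t + 4) + ∫(4*t*log(t)) dt + ∫((10*t - 15)/(t**2 - 3*t + 2)) dt.
Step 6. Integrate ∫(4*t*log(t)) dt by parts with u = log(t), dv = (4*t) dt, so v = 2*t**2 [assuming t > 0]: now 2*t**2*log(t) + 2*log(t - 5) - log(t - 1) - 4*log(t + 4) + ∫(-2*t) dt + ∫((10*t - 15)/(t**2 - 3*t + 2)) dt.
Step 7. Evaluate the standard form: now 2*t**2*log(t) - t**2 + 2*log(t - 5) - log(t - 1) - 4*log(t + 4) + ∫((10*t - 15)/(t**2 - 3*t + 2)) dt.
Step 8. Decompose ∫((10*t - 15)/(t**2 - 3*t + 2)) dt by partial fractions, (10*t - 15)/(t**2 - 3*t + 2) = 5/(t - 1) + 5/(t - 2): now 2*t**2*log(t) - t**2 + 2*log(t - 5) - log(t - 1) - 4*log(t + 4) + ∫(5/(t - 2)) dt + ∫(5/(t - 1)) dt.
Step 9. Evaluate the standard form [assuming t > 1]: now 2*t**2*log(t) - t**2 + 2*log(t - 5) + 4*log(t - 1) - 4*log(t + 4) + ∫(5/(t - 2)) dt.
Step 10. Evaluate the standard form [assuming t > 2]: now 2*t**2*log(t) - t**2 + 2*log(t - 5) + 5*log(t - 2) + 4*log(t - 1) - 4*log(t + 4).
Answer: 2*t**2*log(t) - t**2 + 2*log(t - 5) + 5*log(t - 2) + 4*log(t - 1) - 4*log(t + 4).


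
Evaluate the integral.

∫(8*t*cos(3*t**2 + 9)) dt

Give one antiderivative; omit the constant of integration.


Answer: 4*sin(3*t**2 + 9)/3.


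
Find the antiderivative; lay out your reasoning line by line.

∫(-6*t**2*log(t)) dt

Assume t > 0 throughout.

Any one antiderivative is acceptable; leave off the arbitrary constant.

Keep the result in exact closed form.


Step 1. Integrate ∫(-6*t**2*log(t)) dt by parts with u = log(t), dv = (-6*t**2) dt, so v = -2*t**3 [assuming t > 0]: now -2*t**3*log(t) + ∫(2*t**2) dt.
Step 2. Evaluate the standard form: now -2*t**3*log(t) + 2*t**3/3.
Answer: -2*t**3*log(t) + 2*t**3/3.


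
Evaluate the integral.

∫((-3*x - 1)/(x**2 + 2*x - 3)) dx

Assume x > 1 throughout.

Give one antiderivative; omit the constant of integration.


Answer: -log(x - 1) - 2*log(x + 3).


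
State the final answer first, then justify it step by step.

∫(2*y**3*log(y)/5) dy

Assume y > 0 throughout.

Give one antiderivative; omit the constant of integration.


The answer is y**4*log(y)/10 - y**4/40.
Step 1. Integrate ∫(2*y**3*log(y)/5) dy by parts with u = log(y), dv = (2*y**3/5) dy, so v = y**4/10 [assuming y > 0]: now y**4*log(y)/10 + ∫(-y**3/10) dy.
Step 2. Evaluate the standard form: now y**4*log(y)/10 - y**4/40.
Answer: y**4*log(y)/10 - y**4/40.


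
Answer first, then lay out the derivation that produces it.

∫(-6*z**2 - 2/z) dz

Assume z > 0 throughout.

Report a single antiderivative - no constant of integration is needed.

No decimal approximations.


The answer is -2*z**3 - 2*log(z).
Step 1. Rewrite: now ∫(-2/z) dz + ∫(-6*z**2) dz.
Step 2. Evaluate the standard form [assuming z > 0]: now -2*log(z) + ∫(-6*z**2) dz.
Step 3. Evaluate the standard form: now -2*z**3 - 2*log(z).
Answer: -2*z**3 - 2*log(z).


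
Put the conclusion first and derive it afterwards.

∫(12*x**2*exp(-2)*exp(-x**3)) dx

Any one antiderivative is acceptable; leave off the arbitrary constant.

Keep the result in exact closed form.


The answer is -4*exp(-x**3 - 2).
Step 1. Substitute u = x**3 + 2, turning ∫(12*x**2*exp(-2)*exp(-x**3)) dx into ∫(4*exp(-u)) du: now ∫(4*exp(-u)) du.
Step 2. Evaluate the standard form: now -4*exp(-u).
Step 3. Substitute back u = x**3 + 2: now -4*exp(-x**3 - 2).
Answer: -4*exp(-x**3 - 2).


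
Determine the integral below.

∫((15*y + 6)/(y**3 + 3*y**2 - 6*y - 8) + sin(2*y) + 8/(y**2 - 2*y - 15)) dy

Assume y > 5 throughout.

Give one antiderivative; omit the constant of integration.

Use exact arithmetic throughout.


Answer: log(y - 5) + 2*log(y - 2) + log(y + 1) - log(y + 3) - 3*log(y + 4) - cos(2*y)/2.


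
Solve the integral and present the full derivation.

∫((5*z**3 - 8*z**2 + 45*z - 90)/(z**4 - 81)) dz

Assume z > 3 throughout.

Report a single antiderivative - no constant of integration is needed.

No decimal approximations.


Step 1. Decompose ∫((5*z**3 - 8*z**2 + 45*z - 90)/(z**4 - 81)) dz by partial fractions, (5*z**3 - 8*z**2 + 45*z - 90)/(z**4 - 81) = 1/(z**2 + 9) + 4/(z + 3) + 1/(z - 3): now ∫(1/(z - 3)) dz + ∫(4/(z + 3)) dz + ∫(1/(z**2 + 9)) dz.
Step 2. Evaluate the standard form [assuming z > 3]: now log(z - 3) + ∫(4/(z + 3)) dz + ∫(1/(z**2 + 9)) dz.
Step 3. Evaluate the standard form [assuming z > -3]: now log(z - 3) + 4*log(z + 3) + ∫(1/(z**2 + 9)) dz.
Step 4. Evaluate the standard form: now log(z - 3) + 4*log(z + 3) + atan(z/3)/3.
Answer: log(z - 3) + 4*log(z + 3) + atan(z/3)/3.


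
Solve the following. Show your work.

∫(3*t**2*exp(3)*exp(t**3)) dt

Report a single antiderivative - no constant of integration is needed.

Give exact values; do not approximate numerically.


Step 1. Substitute u = t**3 + 3, turning ∫(3*t**2*exp(3)*exp(t**3)) dt into ∫(exp(u)) du: now ∫(exp(u)) du.
Step 2. Evaluate the standard form: now exp(u).
Step 3. Substitute back u = t**3 + 3: now exp(t**3 + 3).
Answer: exp(t**3 + 3).


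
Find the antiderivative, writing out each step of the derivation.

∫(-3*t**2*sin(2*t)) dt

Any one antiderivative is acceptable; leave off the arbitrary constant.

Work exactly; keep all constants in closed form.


Step 1. Integrate ∫(-3*t**2*sin(2*t)) dt by parts with u = t**2, dv = (-3*sin(2*t)) dt, so v = 3*cos(2*t)/2: now 3*t**2*cos(2*t)/2 + ∫(-3*t*cos(2*t)) dt.
Step 2. Integrate ∫(-3*t*cos(2*t)) dt by parts with u = t, dv = (-3*cos(2*t)) dt, so v = -3*sin(2*t)/2: now 3*t**2*cos(2*t)/2 - 3*t*sin(2*t)/2 + ∫(3*sin(2*t)/2) dt.
Step 3. Evaluate the standard form: now 3*t**2*cos(2*t)/2 - 3*t*sin(2*t)/2 - 3*cos(2*t)/4.
Answer: 3*t**2*cos(2*t)/2 - 3*t*sin(2*t)/2 - 3*cos(2*t)/4.


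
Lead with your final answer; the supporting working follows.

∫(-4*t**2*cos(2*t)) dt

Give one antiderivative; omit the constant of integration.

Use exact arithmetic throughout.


The answer is -2*t**2*sin(2*t) - 2*t*cos(2*t) + sin(2*t).
Step 1. Integrate ∫(-4*t**2*cos(2*t)) dt by parts with u = t**2, dv = (-4*cos(2*t)) dt, so v = -2*sin(2*t): now -2*t**2*sin(2*t) + ∫(4*t*sin(2*t)) dt.
Step 2. Integrate ∫(4*t*sin(2*t)) dt by parts with u = t, dv = (4*sin(2*t)) dt, so v = -2*cos(2*t): now -2*t**2*sin(2*t) - 2*t*cos(2*t) + ∫(2*cos(2*t)) dt.
Step 3. Evaluate the standard form: now -2*t**2*sin(2*t) - 2*t*cos(2*t) + sin(2*t).
Answer: -2*t**2*sin(2*t) - 2*t*cos(2*t) + sin(2*t).


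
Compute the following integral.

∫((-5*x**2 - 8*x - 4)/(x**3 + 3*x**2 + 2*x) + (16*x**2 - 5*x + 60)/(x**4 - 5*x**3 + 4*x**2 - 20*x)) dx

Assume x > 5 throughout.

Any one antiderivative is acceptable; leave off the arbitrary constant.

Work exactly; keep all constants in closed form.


Answer: -5*log(x) + 3*log(x - 5) + log(x + 1) - 4*log(x + 2) + atan(x/2)/2.


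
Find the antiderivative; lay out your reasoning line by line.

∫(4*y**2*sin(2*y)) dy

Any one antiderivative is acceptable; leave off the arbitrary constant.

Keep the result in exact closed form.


Step 1. Integrate ∫(4*y**2*sin(2*y)) dy by parts with u = y**2, dv = (4*sin(2*y)) dy, so v = -2*cos(2*y): now -2*y**2*cos(2*y) + ∫(4*y*cos(2*y)) dy.
Step 2. Integrate ∫(4*y*cos(2*y)) dy by parts with u = y, dv = (4*cos(2*y)) dy, so v = 2*sin(2*y): now -2*y**2*cos(2*y) + 2*y*sin(2*y) + ∫(-2*sin(2*y)) dy.
Step 3. Evaluate the standard form: now -2*y**2*cos(2*y) + 2*y*sin(2*y) + cos(2*y).
Answer: -2*y**2*cos(2*y) + 2*y*sin(2*y) + cos(2*y).


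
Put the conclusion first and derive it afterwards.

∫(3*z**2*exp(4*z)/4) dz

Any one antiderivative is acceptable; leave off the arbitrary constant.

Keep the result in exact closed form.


The answer is 3*z**2*exp(4*z)/16 - 3*z*exp(4*z)/32 + 3*exp(4*z)/128.
Step 1. Integrate ∫(3*z**2*exp(4*z)/4) dz by parts with u = z**2, dv = (3*exp(4*z)/4) dz, so v = 3*exp(4*z)/16: now 3*z**2*exp(4*z)/16 + ∫(-3*z*exp(4*z)/8) dz.
Step 2. Integrate ∫(-3*z*exp(4*z)/8) dz by parts with u = z, dv = (-3*exp(4*z)/8) dz, so v = -3*exp(4*z)/32: now 3*z**2*exp(4*z)/16 - 3*z*exp(4*z)/32 + ∫(3*exp(4*z)/32) dz.
Step 3. Evaluate the standard form: now 3*z**2*exp(4*z)/16 - 3*z*exp(4*z)/32 + 3*exp(4*z)/128.
Answer: 3*z**2*exp(4*z)/16 - 3*z*exp(4*z)/32 + 3*exp(4*z)/128.


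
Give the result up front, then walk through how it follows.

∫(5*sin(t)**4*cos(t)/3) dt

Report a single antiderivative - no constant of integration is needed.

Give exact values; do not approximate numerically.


The answer is sin(t)**5/3.
Step 1. Substitute u = sin(t), turning ∫(5*sin(t)**4*cos(t)/3) dt into ∫(5*u**4/3) du: now ∫(5*u**4/3) du.
Step 2. Evaluate the standard form: now u**5/3.
Step 3. Substitute back u = sin(t): now sin(t)**5/3.
Answer: sin(t)**5/3.


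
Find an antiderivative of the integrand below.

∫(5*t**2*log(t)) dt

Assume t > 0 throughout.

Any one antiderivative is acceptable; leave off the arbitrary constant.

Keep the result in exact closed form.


Answer: 5*t**3*log(t)/3 - 5*t**3/9.


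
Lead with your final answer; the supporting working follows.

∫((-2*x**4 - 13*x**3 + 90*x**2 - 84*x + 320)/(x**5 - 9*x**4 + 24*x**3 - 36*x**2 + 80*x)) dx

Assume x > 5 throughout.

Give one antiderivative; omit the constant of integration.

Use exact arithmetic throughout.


The answer is 4*log(x) - 5*log(x - 5) - log(x - 4) - atan(x/2).
Step 1. Decompose ∫((-2*x**4 - 13*x**3 + 90*x**2 - 84*x + 320)/(x**5 - 9*x**4 + 24*x**3 - 36*x**2 + 80*x)) dx by partial fractions, (-2*x**4 - 13*x**3 + 90*x**2 - 84*x + 320)/(x**5 - 9*x**4 + 24*x**3 - 36*x**2 + 80*x) = -2/(x**2 + 4) - 1/(x - 4) - 5/(x - 5) + 4/x: now ∫(4/x) dx + ∫(-5/(x - 5)) dx + ∫(-1/(x - 4)) dx + ∫(-2/(x**2 + 4)) dx.
Step 2. Evaluate the standard form [assuming x > 5]: now -5*log(x - 5) + ∫(4/x) dx + ∫(-1/(x - 4)) dx + ∫(-2/(x**2 + 4)) dx.
Step 3. Evaluate the standard form [assuming x > 4]: now -5*log(x - 5) - log(x - 4) + ∫(4/x) dx + ∫(-2/(x**2 + 4)) dx.
Step 4. Evaluate the standard form [assuming x > 0]: now 4*log(x) - 5*log(x - 5) - log(x - 4) + ∫(-2/(x**2 + 4)) dx.
Step 5. Evaluate the standard form: now 4*log(x) - 5*log(x - 5) - log(x - 4) - atan(x/2).
Answer: 4*log(x) - 5*log(x - 5) - log(x - 4) - atan(x/2).


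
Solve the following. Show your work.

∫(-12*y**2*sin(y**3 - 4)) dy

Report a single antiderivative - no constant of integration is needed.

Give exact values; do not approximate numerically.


Step 1. Substitute u = y**3 - 4, turning ∫(-12*y**2*sin(y**3 - 4)) dy into ∫(-4*sin(u)) du: now ∫(-4*sin(u)) du.
Step 2. Evaluate the standard form: now 4*cos(u).
Step 3. Substitute back u = y**3 - 4: now 4*cos(y**3 - 4).
Answer: 4*cos(y**3 - 4).


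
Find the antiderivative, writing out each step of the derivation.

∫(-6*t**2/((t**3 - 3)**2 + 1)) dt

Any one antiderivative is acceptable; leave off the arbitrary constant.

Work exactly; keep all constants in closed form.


Step 1. Substitute u = t**3 - 3, turning ∫(-6*t**2/((t**3 - 3)**2 + 1)) dt into ∫(-2/(u**2 + 1)) du: now ∫(-2/(u**2 + 1)) du.
Step 2. Evaluate the standard form: now -2*atan(u).
Step 3. Substitute back u = t**3 - 3: now -2*atan(t**3 - 3).
Answer: -2*atan(t**3 - 3).


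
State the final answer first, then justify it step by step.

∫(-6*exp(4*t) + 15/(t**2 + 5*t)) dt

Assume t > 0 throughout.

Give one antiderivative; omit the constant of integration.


The answer is -3*exp(4*t)/2 + 3*log(t) - 3*log(t + 5).
Step 1. Rewrite: now ∫(15/(t**2 + 5*t)) dt + ∫(-6*exp(4*t)) dt.
Step 2. Evaluate the standard form: now -3*exp(4*t)/2 + ∫(15/(t**2 + 5*t)) dt.
Step 3. Decompose ∫(15/(t**2 + 5*t)) dt by partial fractions, 15/(t**2 + 5*t) = -3/(t + 5) + 3/t: now -3*exp(4*t)/2 + ∫(3/t) dt + ∫(-3/(t + 5)) dt.
Step 4. Evaluate the standard form [assuming t > 0]: now -3*exp(4*t)/2 + 3*log(t) + ∫(-3/(t + 5)) dt.
Step 5. Evaluate the standard form [assuming t > -5]: now -3*exp(4*t)/2 + 3*log(t) - 3*log(t + 5).
Answer: -3*exp(4*t)/2 + 3*log(t) - 3*log(t + 5).


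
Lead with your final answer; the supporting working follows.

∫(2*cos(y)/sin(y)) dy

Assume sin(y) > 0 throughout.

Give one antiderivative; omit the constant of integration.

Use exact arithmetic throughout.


The answer is 2*log(sin(y)).
Step 1. Substitute u = sin(y), turning ∫(2*cos(y)/sin(y)) dy into ∫(2/u) du: now ∫(2/u) du.
Step 2. Evaluate the standard form [assuming u > 0]: now 2*log(u).
Step 3. Substitute back u = sin(y): now 2*log(sin(y)).
Answer: 2*log(sin(y)).


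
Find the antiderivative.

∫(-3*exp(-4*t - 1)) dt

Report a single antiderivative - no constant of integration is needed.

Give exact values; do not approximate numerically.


Answer: 3*exp(-4*t - 1)/4.


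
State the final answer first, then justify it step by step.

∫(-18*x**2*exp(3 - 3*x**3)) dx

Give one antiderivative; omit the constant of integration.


The answer is 2*exp(3 - 3*x**3).
Step 1. Substitute u = x**3 - 1, turning ∫(-18*x**2*exp(3 - 3*x**3)) dx into ∫(-6*exp(-3*u)) du: now ∫(-6*exp(-3*u)) du.
Step 2. Evaluate the standard form: now 2*exp(-3*u).
Step 3. Substitute back u = x**3 - 1: now 2*exp(3 - 3*x**3).
Answer: 2*exp(3 - 3*x**3).


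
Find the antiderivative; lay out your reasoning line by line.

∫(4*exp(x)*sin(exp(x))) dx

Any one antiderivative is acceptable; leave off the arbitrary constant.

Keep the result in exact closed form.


Step 1. Substitute u = exp(x), turning ∫(4*exp(x)*sin(exp(x))) dx into ∫(4*sin(u)) du: now ∫(4*sin(u)) du.
Step 2. Evaluate the standard form: now -4*cos(u).
Step 3. Substitute back u = exp(x): now -4*cos(exp(x)).
Answer: -4*cos(exp(x)).


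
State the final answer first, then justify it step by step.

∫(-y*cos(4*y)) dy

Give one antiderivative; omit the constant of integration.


The answer is -y*sin(4*y)/4 - cos(4*y)/16.
Step 1. Integrate ∫(-y*cos(4*y)) dy by parts with u = y, dv = (-cos(4*y)) dy, so v = -sin(4*y)/4: now -y*sin(4*y)/4 + ∫(sin(4*y)/4) dy.
Step 2. Evaluate the standard form: now -y*sin(4*y)/4 - cos(4*y)/16.
Answer: -y*sin(4*y)/4 - cos(4*y)/16.


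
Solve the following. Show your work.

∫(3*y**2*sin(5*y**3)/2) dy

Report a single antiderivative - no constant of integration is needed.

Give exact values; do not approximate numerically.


Step 1. Substitute u = y**3, turning ∫(3*y**2*sin(5*y**3)/2) dy into ∫(sin(5*u)/2) du: now ∫(sin(5*u)/2) du.
Step 2. Evaluate the standard form: now -cos(5*u)/10.
Step 3. Substitute back u = y**3: now -cos(5*y**3)/10.
Answer: -cos(5*y**3)/10.


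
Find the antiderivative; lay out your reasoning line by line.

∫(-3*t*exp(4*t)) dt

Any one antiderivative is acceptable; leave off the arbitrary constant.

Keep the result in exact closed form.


Step 1. Integrate ∫(-3*t*exp(4*t)) dt by parts with u = t, dv = (-3*exp(4*t)) dt, so v = -3*exp(4*t)/4: now -3*t*exp(4*t)/4 + ∫(3*exp(4*t)/4) dt.
Step 2. Evaluate the standard form: now -3*t*exp(4*t)/4 + 3*exp(4*t)/16.
Answer: -3*t*exp(4*t)/4 + 3*exp(4*t)/16.


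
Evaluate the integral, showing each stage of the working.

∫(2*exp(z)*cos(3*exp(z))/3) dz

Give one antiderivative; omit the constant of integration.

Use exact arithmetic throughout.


Step 1. Substitute u = exp(z), turning ∫(2*exp(z)*cos(3*exp(z))/3) dz into ∫(2*cos(3*u)/3) du: now ∫(2*cos(3*u)/3) du.
Step 2. Evaluate the standard form: now 2*sin(3*u)/9.
Step 3. Substitute back u = exp(z): now 2*sin(3*exp(z))/9.
Answer: 2*sin(3*exp(z))/9.


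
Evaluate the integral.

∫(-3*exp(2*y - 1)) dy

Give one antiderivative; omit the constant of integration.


Answer: -3*exp(2*y - 1)/2.


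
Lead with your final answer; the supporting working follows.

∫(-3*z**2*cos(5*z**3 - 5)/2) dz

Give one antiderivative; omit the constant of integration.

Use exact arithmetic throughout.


The answer is -sin(5*z**3 - 5)/10.
Step 1. Substitute u = z**3 - 1, turning ∫(-3*z**2*cos(5*z**3 - 5)/2) dz into ∫(-cos(5*u)/2) du: now ∫(-cos(5*u)/2) du.
Step 2. Evaluate the standard form: now -sin(5*u)/10.
Step 3. Substitute back u = z**3 - 1: now -sin(5*z**3 - 5)/10.
Answer: -sin(5*z**3 - 5)/10.


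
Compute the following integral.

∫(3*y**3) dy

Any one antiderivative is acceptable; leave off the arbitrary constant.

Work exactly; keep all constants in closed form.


Answer: 3*y**4/4.


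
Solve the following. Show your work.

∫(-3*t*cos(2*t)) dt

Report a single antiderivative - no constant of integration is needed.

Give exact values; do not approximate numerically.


Step 1. Integrate ∫(-3*t*cos(2*t)) dt by parts with u = t, dv = (-3*cos(2*t)) dt, so v = -3*sin(2*t)/2: now -3*t*sin(2*t)/2 + ∫(3*sin(2*t)/2) dt.
Step 2. Evaluate the standard form: now -3*t*sin(2*t)/2 - 3*cos(2*t)/4.
Answer: -3*t*sin(2*t)/2 - 3*cos(2*t)/4.


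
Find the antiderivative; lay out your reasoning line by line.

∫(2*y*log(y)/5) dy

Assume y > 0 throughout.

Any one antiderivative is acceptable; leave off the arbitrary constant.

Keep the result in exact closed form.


Step 1. Integrate ∫(2*y*log(y)/5) dy by parts with u = log(y), dv = (2*y/5) dy, so v = y**2/5 [assuming y > 0]: now y**2*log(y)/5 + ∫(-y/5) dy.
Step 2. Evaluate the standard form: now y**2*log(y)/5 - y**2/10.
Answer: y**2*log(y)/5 - y**2/10.


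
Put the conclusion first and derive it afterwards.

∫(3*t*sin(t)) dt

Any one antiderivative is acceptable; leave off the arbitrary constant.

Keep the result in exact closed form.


The answer is -3*t*cos(t) + 3*sin(t).
Step 1. Integrate ∫(3*t*sin(t)) dt by parts with u = t, dv = (3*sin(t)) dt, so v = -3*cos(t): now -3*t*cos(t) + ∫(3*cos(t)) dt.
Step 2. Evaluate the standard form: now -3*t*cos(t) + 3*sin(t).
Answer: -3*t*cos(t) + 3*sin(t).


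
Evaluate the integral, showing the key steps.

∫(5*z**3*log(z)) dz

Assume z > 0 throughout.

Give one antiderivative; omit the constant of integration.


Step 1. Integrate ∫(5*z**3*log(z)) dz by parts with u = log(z), dv = (5*z**3) dz, so v = 5*z**4/4 [assuming z > 0]: now 5*z**4*log(z)/4 + ∫(-5*z**3/4) dz.
Step 2. Evaluate the standard form: now 5*z**4*log(z)/4 - 5*z**4/16.
Answer: 5*z**4*log(z)/4 - 5*z**4/16.


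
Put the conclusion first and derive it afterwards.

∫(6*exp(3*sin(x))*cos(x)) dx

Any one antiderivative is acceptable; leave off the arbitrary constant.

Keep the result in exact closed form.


The answer is 2*exp(3*sin(x)).
Step 1. Substitute u = sin(x), turning ∫(6*exp(3*sin(x))*cos(x)) dx into ∫(6*exp(3*u)) du: now ∫(6*exp(3*u)) du.
Step 2. Evaluate the standard form: now 2*exp(3*u).
Step 3. Substitute back u = sin(x): now 2*exp(3*sin(x)).
Answer: 2*exp(3*sin(x)).


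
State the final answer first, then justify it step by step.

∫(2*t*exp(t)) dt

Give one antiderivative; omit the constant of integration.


The answer is 2*t*exp(t) - 2*exp(t).
Step 1. Integrate ∫(2*t*exp(t)) dt by parts with u = t, dv = (2*exp(t)) dt, so v = 2*exp(t): now 2*t*exp(t) + ∫(-2*exp(t)) dt.
Step 2. Evaluate the standard form: now 2*t*exp(t) - 2*exp(t).
Answer: 2*t*exp(t) - 2*exp(t).


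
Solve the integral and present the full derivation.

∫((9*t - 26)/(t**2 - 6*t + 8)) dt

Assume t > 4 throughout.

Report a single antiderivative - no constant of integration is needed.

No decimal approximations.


Step 1. Decompose ∫((9*t - 26)/(t**2 - 6*t + 8)) dt by partial fractions, (9*t - 26)/(t**2 - 6*t + 8) = 4/(t - 2) + 5/(t - 4): now ∫(5/(t - 4)) dt + ∫(4/(t - 2)) dt.
Step 2. Evaluate the standard form [assuming t > 2]: now 4*log(t - 2) + ∫(5/(t - 4)) dt.
Step 3. Evaluate the standard form [assuming t > 4]: now 5*log(t - 4) + 4*log(t - 2).
Answer: 5*log(t - 4) + 4*log(t - 2).


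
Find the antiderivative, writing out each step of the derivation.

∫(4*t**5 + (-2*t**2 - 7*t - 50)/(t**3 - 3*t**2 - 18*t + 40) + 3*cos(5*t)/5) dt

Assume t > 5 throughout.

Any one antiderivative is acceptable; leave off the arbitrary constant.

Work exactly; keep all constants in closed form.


Step 1. Rewrite: now ∫(4*t**5) dt + ∫((-2*t**2 - 7*t - 50)/(t**3 - 3*t**2 - 18*t + 40)) dt + ∫(3*cos(5*t)/5) dt.
Step 2. Evaluate the standard form: now 3*sin(5*t)/25 + ∫(4*t**5) dt + ∫((-2*t**2 - 7*t - 50)/(t**3 - 3*t**2 - 18*t + 40)) dt.
Step 3. Evaluate the standard form: now 2*t**6/3 + 3*sin(5*t)/25 + ∫((-2*t**2 - 7*t - 50)/(t**3 - 3*t**2 - 18*t + 40)) dt.
Step 4. Decompose ∫((-2*t**2 - 7*t - 50)/(t**3 - 3*t**2 - 18*t + 40)) dt by partial fractions, (-2*t**2 - 7*t - 50)/(t**3 - 3*t**2 - 18*t + 40) = -1/(t + 4) + 4/(t - 2) - 5/(t - 5): now 2*t**6/3 + 3*sin(5*t)/25 + ∫(-5/(t - 5)) dt + ∫(4/(t - 2)) dt + ∫(-1/(t + 4)) dt.
Step 5. Evaluate the standard form [assuming t > 5]: now 2*t**6/3 - 5*log(t - 5) + 3*sin(5*t)/25 + ∫(4/(t - 2)) dt + ∫(-1/(t + 4)) dt.
Step 6. Evaluate the standard form [assuming t > -4]: now 2*t**6/3 - 5*log(t - 5) - log(t + 4) + 3*sin(5*t)/25 + ∫(4/(t - 2)) dt.
Step 7. Evaluate the standard form [assuming t > 2]: now 2*t**6/3 - 5*log(t - 5) + 4*log(t - 2) - log(t + 4) + 3*sin(5*t)/25.
Answer: 2*t**6/3 - 5*log(t - 5) + 4*log(t - 2) - log(t + 4) + 3*sin(5*t)/25.


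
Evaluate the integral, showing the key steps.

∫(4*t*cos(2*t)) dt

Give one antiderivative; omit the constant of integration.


Step 1. Integrate ∫(4*t*cos(2*t)) dt by parts with u = t, dv = (4*cos(2*t)) dt, so v = 2*sin(2*t): now 2*t*sin(2*t) + ∫(-2*sin(2*t)) dt.
Step 2. Evaluate the standard form: now 2*t*sin(2*t) + cos(2*t).
Answer: 2*t*sin(2*t) + cos(2*t).


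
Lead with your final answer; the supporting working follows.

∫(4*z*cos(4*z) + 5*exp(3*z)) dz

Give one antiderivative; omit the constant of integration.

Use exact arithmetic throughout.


The answer is z*sin(4*z) + 5*exp(3*z)/3 + cos(4*z)/4.
Step 1. Rewrite: now ∫(4*z*cos(4*z)) dz + ∫(5*exp(3*z)) dz.
Step 2. Integrate ∫(4*z*cos(4*z)) dz by parts with u = z, dv = (4*cos(4*z)) dz, so v = sin(4*z): now z*sin(4*z) + ∫(5*exp(3*z)) dz + ∫(-sin(4*z)) dz.
Step 3. Evaluate the standard form: now z*sin(4*z) + cos(4*z)/4 + ∫(5*exp(3*z)) dz.
Step 4. Evaluate the standard form: now z*sin(4*z) + 5*exp(3*z)/3 + cos(4*z)/4.
Answer: z*sin(4*z) + 5*exp(3*z)/3 + cos(4*z)/4.


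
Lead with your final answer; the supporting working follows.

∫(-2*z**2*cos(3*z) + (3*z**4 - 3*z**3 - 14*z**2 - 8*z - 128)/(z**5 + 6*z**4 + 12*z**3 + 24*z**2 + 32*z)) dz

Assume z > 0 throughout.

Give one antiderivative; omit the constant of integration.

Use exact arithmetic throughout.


The answer is -2*z**2*sin(3*z)/3 - 4*z*cos(3*z)/9 - 4*log(z) + 3*log(z + 2) + 4*log(z + 4) + 4*sin(3*z)/27 + atan(z/2)/2.
Step 1. Rewrite: now ∫(-2*z**2*cos(3*z)) dz + ∫((3*z**4 - 3*z**3 - 14*z**2 - 8*z - 128)/(z**5 + 6*z**4 + 12*z**3 + 24*z**2 + 32*z)) dz.
Step 2. Decompose ∫((3*z**4 - 3*z**3 - 14*z**2 - 8*z - 128)/(z**5 + 6*z**4 + 12*z**3 + 24*z**2 + 32*z)) dz by partial fractions, (3*z**4 - 3*z**3 - 14*z**2 - 8*z - 128)/(z**5 + 6*z**4 + 12*z**3 + 24*z**2 + 32*z) = 1/(z**2 + 4) + 4/(z + 4) + 3/(z + 2) - 4/z: now ∫(-4/z) dz + ∫(-2*z**2*cos(3*z)) dz + ∫(3/(z + 2)) dz + ∫(4/(z + 4)) dz + ∫(1/(z**2 + 4)) dz.
Step 3. Evaluate the standard form [assuming z > -2]: now 3*log(z + 2) + ∫(-4/z) dz + ∫(-2*z**2*cos(3*z)) dz + ∫(4/(z + 4)) dz + ∫(1/(z**2 + 4)) dz.
Step 4. Evaluate the standard form [assuming z > -4]: now 3*log(z + 2) + 4*log(z + 4) + ∫(-4/z) dz + ∫(-2*z**2*cos(3*z)) dz + ∫(1/(z**2 + 4)) dz.
Step 5. Evaluate the standard form [assuming z > 0]: now -4*log(z) + 3*log(z + 2) + 4*log(z + 4) + ∫(-2*z**2*cos(3*z)) dz + ∫(1/(z**2 + 4)) dz.
Step 6. Evaluate the standard form: now -4*log(z) + 3*log(z + 2) + 4*log(z + 4) + atan(z/2)/2 + ∫(-2*z**2*cos(3*z)) dz.
Step 7. Integrate ∫(-2*z**2*cos(3*z)) dz by parts with u = z**2, dv = (-2*cos(3*z)) dz, so v = -2*sin(3*z)/3: now -2*z**2*sin(3*z)/3 - 4*log(z) + 3*log(z + 2) + 4*log(z + 4) + atan(z/2)/2 + ∫(4*z*sin(3*z)/3) dz.
Step 8. Integrate ∫(4*z*sin(3*z)/3) dz by parts with u = z, dv = (4*sin(3*z)/3) dz, so v = -4*cos(3*z)/9: now -2*z**2*sin(3*z)/3 - 4*z*cos(3*z)/9 - 4*log(z) + 3*log(z + 2) + 4*log(z + 4) + atan(z/2)/2 + ∫(4*cos(3*z)/9) dz.
Step 9. Evaluate the standard form: now -2*z**2*sin(3*z)/3 - 4*z*cos(3*z)/9 - 4*log(z) + 3*log(z + 2) + 4*log(z + 4) + 4*sin(3*z)/27 + atan(z/2)/2.
Answer: -2*z**2*sin(3*z)/3 - 4*z*cos(3*z)/9 - 4*log(z) + 3*log(z + 2) + 4*log(z + 4) + 4*sin(3*z)/27 + atan(z/2)/2.


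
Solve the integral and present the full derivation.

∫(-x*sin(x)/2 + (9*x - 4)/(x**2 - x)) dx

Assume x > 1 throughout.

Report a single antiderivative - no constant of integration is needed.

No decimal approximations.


Step 1. Rewrite: now ∫(-x*sin(x)/2) dx + ∫((9*x - 4)/(x**2 - x)) dx.
Step 2. Decompose ∫((9*x - 4)/(x**2 - x)) dx by partial fractions, (9*x - 4)/(x**2 - x) = 5/(x - 1) + 4/x: now ∫(4/x) dx + ∫(-x*sin(x)/2) dx + ∫(5/(x - 1)) dx.
Step 3. Evaluate the standard form [assuming x > 1]: now 5*log(x - 1) + ∫(4/x) dx + ∫(-x*sin(x)/2) dx.
Step 4. Evaluate the standard form [assuming x > 0]: now 4*log(x) + 5*log(x - 1) + ∫(-x*sin(x)/2) dx.
Step 5. Integrate ∫(-x*sin(x)/2) dx by parts with u = x, dv = (-sin(x)/2) dx, so v = cos(x)/2: now x*cos(x)/2 + 4*log(x) + 5*log(x - 1) + ∫(-cos(x)/2) dx.
Step 6. Evaluate the standard form: now x*cos(x)/2 + 4*log(x) + 5*log(x - 1) - sin(x)/2.
Answer: x*cos(x)/2 + 4*log(x) + 5*log(x - 1) - sin(x)/2.


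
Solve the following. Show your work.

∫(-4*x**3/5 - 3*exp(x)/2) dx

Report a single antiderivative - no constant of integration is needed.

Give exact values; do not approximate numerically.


Step 1. Rewrite: now ∫(-4*x**3/5) dx + ∫(-3*exp(x)/2) dx.
Step 2. Evaluate the standard form: now -x**4/5 + ∫(-3*exp(x)/2) dx.
Step 3. Evaluate the standard form: now -x**4/5 - 3*exp(x)/2.
Answer: -x**4/5 - 3*exp(x)/2.


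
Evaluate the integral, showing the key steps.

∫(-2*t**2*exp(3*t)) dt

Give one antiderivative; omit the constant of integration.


Step 1. Integrate ∫(-2*t**2*exp(3*t)) dt by parts with u = t**2, dv = (-2*exp(3*t)) dt, so v = -2*exp(3*t)/3: now -2*t**2*exp(3*t)/3 + ∫(4*t*exp(3*t)/3) dt.
Step 2. Integrate ∫(4*t*exp(3*t)/3) dt by parts with u = t, dv = (4*exp(3*t)/3) dt, so v = 4*exp(3*t)/9: now -2*t**2*exp(3*t)/3 + 4*t*exp(3*t)/9 + ∫(-4*exp(3*t)/9) dt.
Step 3. Evaluate the standard form: now -2*t**2*exp(3*t)/3 + 4*t*exp(3*t)/9 - 4*exp(3*t)/27.
Answer: -2*t**2*exp(3*t)/3 + 4*t*exp(3*t)/9 - 4*exp(3*t)/27.


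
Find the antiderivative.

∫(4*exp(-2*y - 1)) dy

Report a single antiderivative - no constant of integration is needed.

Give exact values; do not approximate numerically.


Answer: -2*exp(-2*y - 1).


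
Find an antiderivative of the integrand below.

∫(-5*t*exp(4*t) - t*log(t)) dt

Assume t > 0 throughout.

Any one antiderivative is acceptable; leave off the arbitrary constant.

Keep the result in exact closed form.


Answer: -t**2*log(t)/2 + t**2/4 - 5*t*exp(4*t)/4 + 5*exp(4*t)/16.


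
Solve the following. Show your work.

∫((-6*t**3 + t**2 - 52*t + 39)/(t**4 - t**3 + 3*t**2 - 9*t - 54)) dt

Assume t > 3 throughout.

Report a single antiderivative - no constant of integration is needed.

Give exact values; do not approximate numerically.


Step 1. Decompose ∫((-6*t**3 + t**2 - 52*t + 39)/(t**4 - t**3 + 3*t**2 - 9*t - 54)) dt by partial fractions, (-6*t**3 + t**2 - 52*t + 39)/(t**4 - t**3 + 3*t**2 - 9*t - 54) = -2/(t**2 + 9) - 3/(t + 2) - 3/(t - 3): now ∫(-3/(t - 3)) dt + ∫(-3/(t + 2)) dt + ∫(-2/(t**2 + 9)) dt.
Step 2. Evaluate the standard form [assuming t > 3]: now -3*log(t - 3) + ∫(-3/(t + 2)) dt + ∫(-2/(t**2 + 9)) dt.
Step 3. Evaluate the standard form [assuming t > -2]: now -3*log(t - 3) - 3*log(t + 2) + ∫(-2/(t**2 + 9)) dt.
Step 4. Evaluate the standard form: now -3*log(t - 3) - 3*log(t + 2) - 2*atan(t/3)/3.
Answer: -3*log(t - 3) - 3*log(t + 2) - 2*atan(t/3)/3.


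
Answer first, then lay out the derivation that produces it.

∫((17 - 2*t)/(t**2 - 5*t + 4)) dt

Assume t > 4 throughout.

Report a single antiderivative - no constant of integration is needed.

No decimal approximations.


The answer is 3*log(t - 4) - 5*log(t - 1).
Step 1. Decompose ∫((17 - 2*t)/(t**2 - 5*t + 4)) dt by partial fractions, (17 - 2*t)/(t**2 - 5*t + 4) = -5/(t - 1) + 3/(t - 4): now ∫(3/(t - 4)) dt + ∫(-5/(t - 1)) dt.
Step 2. Evaluate the standard form [assuming t > 1]: now -5*log(t - 1) + ∫(3/(t - 4)) dt.
Step 3. Evaluate the standard form [assuming t > 4]: now 3*log(t - 4) - 5*log(t - 1).
Answer: 3*log(t - 4) - 5*log(t - 1).


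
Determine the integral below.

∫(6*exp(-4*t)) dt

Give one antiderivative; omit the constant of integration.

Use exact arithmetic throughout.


Answer: -3*exp(-4*t)/2.


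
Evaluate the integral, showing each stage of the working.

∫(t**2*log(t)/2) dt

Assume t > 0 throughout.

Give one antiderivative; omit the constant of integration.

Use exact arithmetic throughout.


Step 1. Integrate ∫(t**2*log(t)/2) dt by parts with u = log(t), dv = (t**2/2) dt, so v = t**3/6 [assuming t > 0]: now t**3*log(t)/6 + ∫(-t**2/6) dt.
Step 2. Evaluate the standard form: now t**3*log(t)/6 - t**3/18.
Answer: t**3*log(t)/6 - t**3/18.


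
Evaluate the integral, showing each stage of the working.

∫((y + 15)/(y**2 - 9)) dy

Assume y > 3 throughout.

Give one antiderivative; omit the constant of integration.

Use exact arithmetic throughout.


Step 1. Decompose ∫((y + 15)/(y**2 - 9)) dy by partial fractions, (y + 15)/(y**2 - 9) = -2/(y + 3) + 3/(y - 3): now ∫(3/(y - 3)) dy + ∫(-2/(y + 3)) dy.
Step 2. Evaluate the standard form [assuming y > 3]: now 3*log(y - 3) + ∫(-2/(y + 3)) dy.
Step 3. Evaluate the standard form [assuming y > -3]: now 3*log(y - 3) - 2*log(y + 3).
Answer: 3*log(y - 3) - 2*log(y + 3).


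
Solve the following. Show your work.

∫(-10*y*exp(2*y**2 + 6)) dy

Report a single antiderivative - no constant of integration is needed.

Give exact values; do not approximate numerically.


Step 1. Substitute u = y**2 + 3, turning ∫(-10*y*exp(2*y**2 + 6)) dy into ∫(-5*exp(2*u)) du: now ∫(-5*exp(2*u)) du.
Step 2. Evaluate the standard form: now -5*exp(2*u)/2.
Step 3. Substitute back u = y**2 + 3: now -5*exp(2*y**2 + 6)/2.
Answer: -5*exp(2*y**2 + 6)/2.


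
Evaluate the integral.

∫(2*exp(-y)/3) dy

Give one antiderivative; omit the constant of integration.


Answer: -2*exp(-y)/3.


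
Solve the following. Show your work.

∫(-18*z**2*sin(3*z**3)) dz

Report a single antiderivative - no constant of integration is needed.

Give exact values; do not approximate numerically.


Step 1. Substitute u = z**3, turning ∫(-18*z**2*sin(3*z**3)) dz into ∫(-6*sin(3*u)) du: now ∫(-6*sin(3*u)) du.
Step 2. Evaluate the standard form: now 2*cos(3*u).
Step 3. Substitute back u = z**3: now 2*cos(3*z**3).
Answer: 2*cos(3*z**3).


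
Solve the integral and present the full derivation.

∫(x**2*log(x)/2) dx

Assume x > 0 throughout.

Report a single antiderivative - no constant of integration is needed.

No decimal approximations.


Step 1. Integrate ∫(x**2*log(x)/2) dx by parts with u = log(x), dv = (x**2/2) dx, so v = x**3/6 [assuming x > 0]: now x**3*log(x)/6 + ∫(-x**2/6) dx.
Step 2. Evaluate the standard form: now x**3*log(x)/6 - x**3/18.
Answer: x**3*log(x)/6 - x**3/18.


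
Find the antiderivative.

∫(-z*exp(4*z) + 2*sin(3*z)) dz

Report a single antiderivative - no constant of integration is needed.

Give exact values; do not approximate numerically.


Answer: -z*exp(4*z)/4 + exp(4*z)/16 - 2*cos(3*z)/3.


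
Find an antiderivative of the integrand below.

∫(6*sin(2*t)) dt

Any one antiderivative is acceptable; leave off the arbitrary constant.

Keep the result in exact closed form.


Answer: -3*cos(2*t).


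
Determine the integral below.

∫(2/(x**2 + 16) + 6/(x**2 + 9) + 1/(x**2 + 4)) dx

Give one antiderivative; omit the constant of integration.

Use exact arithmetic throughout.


Answer: atan(x/4)/2 + 2*atan(x/3) + atan(x/2)/2.


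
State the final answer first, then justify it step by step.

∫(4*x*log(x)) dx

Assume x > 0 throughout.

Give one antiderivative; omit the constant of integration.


The answer is 2*x**2*log(x) - x**2.
Step 1. Integrate ∫(4*x*log(x)) dx by parts with u = log(x), dv = (4*x) dx, so v = 2*x**2 [assuming x > 0]: now 2*x**2*log(x) + ∫(-2*x) dx.
Step 2. Evaluate the standard form: now 2*x**2*log(x) - x**2.
Answer: 2*x**2*log(x) - x**2.


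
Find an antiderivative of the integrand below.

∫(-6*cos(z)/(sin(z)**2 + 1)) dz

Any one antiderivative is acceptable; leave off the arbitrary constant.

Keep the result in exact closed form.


Answer: -6*atan(sin(z)).


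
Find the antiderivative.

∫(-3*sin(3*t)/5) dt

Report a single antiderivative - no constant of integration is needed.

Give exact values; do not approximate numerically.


Answer: cos(3*t)/5.


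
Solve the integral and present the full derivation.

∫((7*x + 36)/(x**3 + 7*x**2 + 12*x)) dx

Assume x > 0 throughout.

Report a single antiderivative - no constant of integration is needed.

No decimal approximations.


Step 1. Decompose ∫((7*x + 36)/(x**3 + 7*x**2 + 12*x)) dx by partial fractions, (7*x + 36)/(x**3 + 7*x**2 + 12*x) = 2/(x + 4) - 5/(x + 3) + 3/x: now ∫(3/x) dx + ∫(-5/(x + 3)) dx + ∫(2/(x + 4)) dx.
Step 2. Evaluate the standard form [assuming x > -3]: now -5*log(x + 3) + ∫(3/x) dx + ∫(2/(x + 4)) dx.
Step 3. Evaluate the standard form [assuming x > 0]: now 3*log(x) - 5*log(x + 3) + ∫(2/(x + 4)) dx.
Step 4. Evaluate the standard form [assuming x > -4]: now 3*log(x) - 5*log(x + 3) + 2*log(x + 4).
Answer: 3*log(x) - 5*log(x + 3) + 2*log(x + 4).


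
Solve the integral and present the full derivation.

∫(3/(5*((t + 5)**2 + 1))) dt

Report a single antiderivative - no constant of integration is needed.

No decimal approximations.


Step 1. Substitute u = t + 5, turning ∫(3/(5*((t + 5)**2 + 1))) dt into ∫(3/(5*(u**2 + 1))) du: now ∫(3/(5*(u**2 + 1))) du.
Step 2. Evaluate the standard form: now 3*atan(u)/5.
Step 3. Substitute back u = t + 5: now 3*atan(t + 5)/5.
Answer: 3*atan(t + 5)/5.


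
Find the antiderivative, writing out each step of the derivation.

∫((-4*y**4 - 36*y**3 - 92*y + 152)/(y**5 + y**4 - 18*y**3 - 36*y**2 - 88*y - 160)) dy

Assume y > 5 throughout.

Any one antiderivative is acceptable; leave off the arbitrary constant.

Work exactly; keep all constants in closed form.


Step 1. Decompose ∫((-4*y**4 - 36*y**3 - 92*y + 152)/(y**5 + y**4 - 18*y**3 - 36*y**2 - 88*y - 160)) dy by partial fractions, (-4*y**4 - 36*y**3 - 92*y + 152)/(y**5 + y**4 - 18*y**3 - 36*y**2 - 88*y - 160) = -2/(y**2 + 4) + 5/(y + 4) - 5/(y + 2) - 4/(y - 5): now ∫(-4/(y - 5)) dy + ∫(-5/(y + 2)) dy + ∫(5/(y + 4)) dy + ∫(-2/(y**2 + 4)) dy.
Step 2. Evaluate the standard form [assuming y > -4]: now 5*log(y + 4) + ∫(-4/(y - 5)) dy + ∫(-5/(y + 2)) dy + ∫(-2/(y**2 + 4)) dy.
Step 3. Evaluate the standard form [assuming y > 5]: now -4*log(y - 5) + 5*log(y + 4) + ∫(-5/(y + 2)) dy + ∫(-2/(y**2 + 4)) dy.
Step 4. Evaluate the standard form [assuming y > -2]: now -4*log(y - 5) - 5*log(y + 2) + 5*log(y + 4) + ∫(-2/(y**2 + 4)) dy.
Step 5. Evaluate the standard form: now -4*log(y - 5) - 5*log(y + 2) + 5*log(y + 4) - atan(y/2).
Answer: -4*log(y - 5) - 5*log(y + 2) + 5*log(y + 4) - atan(y/2).
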